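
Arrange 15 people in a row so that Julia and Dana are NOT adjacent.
Total - adjacent = 15! - (15-1)!×2 = 1307674368000 - 174356582400 = 1133317785600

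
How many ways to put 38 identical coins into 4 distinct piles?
C(38+4-1, 4-1) = C(41, 3) = 10660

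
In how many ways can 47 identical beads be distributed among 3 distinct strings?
C(47+3-1, 3-1) = C(49, 2) = 1176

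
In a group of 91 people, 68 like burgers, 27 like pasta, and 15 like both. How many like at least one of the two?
|A∪B| = |A| + |B| - |A∩B| = 68 + 27 - 15 = 80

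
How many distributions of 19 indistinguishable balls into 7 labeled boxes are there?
C(19+7-1, 7-1) = C(25, 6) = 177100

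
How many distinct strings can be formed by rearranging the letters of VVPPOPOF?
8! / (3! × 2! × 1! × 2!) = 1680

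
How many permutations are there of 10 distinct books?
10! = 3628800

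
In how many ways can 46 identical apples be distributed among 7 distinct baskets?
C(46+7-1, 7-1) = C(52, 6) = 20358520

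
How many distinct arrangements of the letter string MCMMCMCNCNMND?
13! / (3! × 1! × 5! × 4!) = 360360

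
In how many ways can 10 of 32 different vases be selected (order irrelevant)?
C(32,10) = 32!/(10!×22!) = 64512240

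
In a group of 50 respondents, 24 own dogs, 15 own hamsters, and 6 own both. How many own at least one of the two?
|A∪B| = |A| + |B| - |A∩B| = 24 + 15 - 6 = 33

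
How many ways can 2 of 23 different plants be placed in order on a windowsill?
P(23,2) = 23!/(23-2)! = 506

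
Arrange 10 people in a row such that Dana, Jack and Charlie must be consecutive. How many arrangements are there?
Treat the 3 as one block: (10-3+1)! × 3! = 40320 × 6 = 241920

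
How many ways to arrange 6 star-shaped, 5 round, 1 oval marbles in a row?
12! / (6! × 5! × 1!) = 5544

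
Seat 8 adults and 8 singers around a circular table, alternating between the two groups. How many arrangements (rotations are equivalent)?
Fix one of the adults: (8-1)! ways for the remaining adults, × 8! ways for the singers = 5040 × 40320 = 203212800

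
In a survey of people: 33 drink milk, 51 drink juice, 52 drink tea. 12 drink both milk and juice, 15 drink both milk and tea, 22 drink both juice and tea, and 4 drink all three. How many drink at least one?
|A∪B∪C| = 33+51+52-12-15-22+4 = 91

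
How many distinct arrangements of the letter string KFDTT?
5! / (2! × 1! × 1! × 1!) = 60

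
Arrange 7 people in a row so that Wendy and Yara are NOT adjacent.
Total - adjacent = 7! - (7-1)!×2 = 5040 - 1440 = 3600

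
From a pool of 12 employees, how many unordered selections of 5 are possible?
C(12,5) = 12!/(5!×7!) = 792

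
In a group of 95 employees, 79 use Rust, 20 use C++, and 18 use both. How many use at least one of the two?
|A∪B| = |A| + |B| - |A∩B| = 79 + 20 - 18 = 81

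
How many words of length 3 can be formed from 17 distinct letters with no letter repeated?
P(17,3) = 17!/(17-3)! = 4080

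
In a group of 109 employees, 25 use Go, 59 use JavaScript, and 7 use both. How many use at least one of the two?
|A∪B| = |A| + |B| - |A∩B| = 25 + 59 - 7 = 77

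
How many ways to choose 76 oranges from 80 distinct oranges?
C(80,76) = 80!/(76!×4!) = 1581580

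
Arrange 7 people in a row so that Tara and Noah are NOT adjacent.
Total - adjacent = 7! - (7-1)!×2 = 5040 - 1440 = 3600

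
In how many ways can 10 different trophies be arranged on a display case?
10! = 3628800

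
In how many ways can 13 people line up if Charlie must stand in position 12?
Fix one position: (13-1)! = 479001600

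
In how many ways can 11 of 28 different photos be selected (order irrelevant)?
C(28,11) = 28!/(11!×17!) = 21474180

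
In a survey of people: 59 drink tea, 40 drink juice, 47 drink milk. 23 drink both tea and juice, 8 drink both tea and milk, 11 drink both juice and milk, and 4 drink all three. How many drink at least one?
|A∪B∪C| = 59+40+47-23-8-11+4 = 108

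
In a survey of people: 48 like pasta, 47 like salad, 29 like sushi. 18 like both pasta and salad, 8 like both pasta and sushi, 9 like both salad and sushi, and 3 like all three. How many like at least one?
|A∪B∪C| = 48+47+29-18-8-9+3 = 92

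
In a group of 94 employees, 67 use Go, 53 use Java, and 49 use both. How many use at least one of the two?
|A∪B| = |A| + |B| - |A∩B| = 67 + 53 - 49 = 71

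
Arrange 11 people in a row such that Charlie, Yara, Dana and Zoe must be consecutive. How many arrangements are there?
Treat the 4 as one block: (11-4+1)! × 4! = 40320 × 24 = 967680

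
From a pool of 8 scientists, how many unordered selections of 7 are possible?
C(8,7) = 8!/(7!×1!) = 8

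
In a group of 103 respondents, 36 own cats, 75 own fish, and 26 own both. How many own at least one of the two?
|A∪B| = |A| + |B| - |A∩B| = 36 + 75 - 26 = 85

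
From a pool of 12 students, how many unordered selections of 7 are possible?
C(12,7) = 12!/(7!×5!) = 792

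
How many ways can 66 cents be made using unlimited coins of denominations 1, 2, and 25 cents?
Coefficient of x^66 in 1/(1-x^1) · 1/(1-x^2) · 1/(1-x^25). Case on j = number of 25-cent coins (j = 0..2); remainder r = 66 - 25j is made from {1,2} in ⌊r/2⌋+1 ways. r = 66, 41, 16 → 34 + 21 + 9 = 64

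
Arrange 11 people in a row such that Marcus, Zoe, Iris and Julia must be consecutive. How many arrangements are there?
Treat the 4 as one block: (11-4+1)! × 4! = 40320 × 24 = 967680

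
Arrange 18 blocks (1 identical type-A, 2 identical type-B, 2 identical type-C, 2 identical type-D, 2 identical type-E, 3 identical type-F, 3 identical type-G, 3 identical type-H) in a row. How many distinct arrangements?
18! / (1! × 2! × 2! × 2! × 2! × 3! × 3! × 3!) = 1852538688000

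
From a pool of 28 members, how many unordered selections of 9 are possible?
C(28,9) = 28!/(9!×19!) = 6906900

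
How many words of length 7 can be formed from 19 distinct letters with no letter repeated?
P(19,7) = 19!/(19-7)! = 253955520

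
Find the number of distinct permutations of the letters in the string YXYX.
4! / (2! × 2!) = 6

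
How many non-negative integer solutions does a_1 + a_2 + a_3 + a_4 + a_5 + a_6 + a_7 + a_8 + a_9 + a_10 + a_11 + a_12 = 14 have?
C(14+12-1, 12-1) = C(25, 11) = 4457400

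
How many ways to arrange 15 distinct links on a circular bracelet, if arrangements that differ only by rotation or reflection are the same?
(15-1)!/2 = 87178291200/2 = 43589145600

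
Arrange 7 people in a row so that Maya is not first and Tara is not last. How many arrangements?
By inclusion-exclusion: 7! - 2×(7-1)! + (7-2)! = 5040 - 1440 + 120 = 3720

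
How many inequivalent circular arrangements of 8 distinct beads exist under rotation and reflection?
(8-1)!/2 = 5040/2 = 2520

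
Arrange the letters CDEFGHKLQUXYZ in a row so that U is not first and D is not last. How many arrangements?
By inclusion-exclusion: 13! - 2×(13-1)! + (13-2)! = 6227020800 - 958003200 + 39916800 = 5308934400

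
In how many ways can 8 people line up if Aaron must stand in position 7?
Fix one position: (8-1)! = 5040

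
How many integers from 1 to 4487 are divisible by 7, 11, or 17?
⌊4487/7⌋+⌊4487/11⌋+⌊4487/17⌋ - ⌊4487/77⌋-⌊4487/119⌋-⌊4487/187⌋ + ⌊4487/1309⌋ = 641+407+263 - 58-37-23 + 3 = 1196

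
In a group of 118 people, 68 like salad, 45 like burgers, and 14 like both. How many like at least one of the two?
|A∪B| = |A| + |B| - |A∩B| = 68 + 45 - 14 = 99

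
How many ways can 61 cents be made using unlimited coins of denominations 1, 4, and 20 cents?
Coefficient of x^61 in 1/(1-x^1) · 1/(1-x^4) · 1/(1-x^20). Case on j = number of 20-cent coins (j = 0..3); remainder r = 61 - 20j is made from {1,4} in ⌊r/4⌋+1 ways. r = 61, 41, 21, 1 → 16 + 11 + 6 + 1 = 34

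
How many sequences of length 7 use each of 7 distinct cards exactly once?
7! = 5040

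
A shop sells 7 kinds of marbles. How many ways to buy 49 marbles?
C(49+7-1, 7-1) = C(55, 6) = 28989675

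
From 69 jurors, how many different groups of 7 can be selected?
C(69,7) = 69!/(7!×62!) = 1078897248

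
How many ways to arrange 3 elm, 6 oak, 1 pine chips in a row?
10! / (3! × 6! × 1!) = 840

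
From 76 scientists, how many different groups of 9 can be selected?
C(76,9) = 76!/(9!×67!) = 142466675900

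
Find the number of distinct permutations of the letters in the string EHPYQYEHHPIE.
12! / (1! × 3! × 1! × 2! × 2! × 3!) = 3326400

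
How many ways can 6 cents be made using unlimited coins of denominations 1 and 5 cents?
Coefficient of x^6 in 1/(1-x^1) · 1/(1-x^5). Use j coins of 5 for j = 0..⌊6/5⌋ = 1, the rest in 1s: 1 + 1 = 2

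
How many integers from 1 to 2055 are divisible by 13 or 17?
⌊2055/13⌋ + ⌊2055/17⌋ - ⌊2055/221⌋ = 158 + 120 - 9 = 269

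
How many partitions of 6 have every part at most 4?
Let r_j(i) = number of partitions of i into parts ≤ j, for i = 0..6. r_1(i) = 1 for all i; r_j(i) = r_{j-1}(i) + r_j(i-j). Rows j = 2..4: ≤2: 1 1 2 2 3 3 4; ≤3: 1 1 2 3 4 5 7; ≤4: 1 1 2 3 5 6 9. r_4(6) = 9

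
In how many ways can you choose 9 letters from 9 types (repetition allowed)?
C(9+9-1, 9-1) = C(17, 8) = 24310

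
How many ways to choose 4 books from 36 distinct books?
C(36,4) = 36!/(4!×32!) = 58905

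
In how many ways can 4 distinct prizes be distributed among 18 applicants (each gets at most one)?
P(18,4) = 18!/(18-4)! = 73440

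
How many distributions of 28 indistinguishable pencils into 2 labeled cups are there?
C(28+2-1, 2-1) = C(29, 1) = 29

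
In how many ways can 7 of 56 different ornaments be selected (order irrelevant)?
C(56,7) = 56!/(7!×49!) = 231917400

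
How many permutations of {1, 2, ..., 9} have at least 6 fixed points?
Exactly j fixed points: C(9,j)·!(9-j); sum over j ≥ 6 (derangement numbers via !m = (m-1)·(!(m-1) + !(m-2)): !0..!3 = 1, 0, 1, 2). Σ_{j=6}^{9} C(9,j)·!(9-j) = C(9,6)·!3 + C(9,7)·!2 + C(9,8)·!1 + C(9,9)·!0 = 84·2 + 36·1 + 9·0 + 1·1 = 205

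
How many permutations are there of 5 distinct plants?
5! = 120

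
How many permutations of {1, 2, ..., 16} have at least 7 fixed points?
Exactly j fixed points: C(16,j)·!(16-j); sum over j ≥ 7 (derangement numbers via !m = (m-1)·(!(m-1) + !(m-2)): !0..!9 = 1, 0, 1, 2, 9, 44, 265, 1854, 14833, 133496). Σ_{j=7}^{16} C(16,j)·!(16-j) = C(16,7)·!9 + C(16,8)·!8 + C(16,9)·!7 + C(16,10)·!6 + C(16,11)·!5 + C(16,12)·!4 + C(16,13)·!3 + C(16,14)·!2 + C(16,15)·!1 + C(16,16)·!0 = 11440·133496 + 12870·14833 + 11440·1854 + 8008·265 + 4368·44 + 1820·9 + 560·2 + 120·1 + 16·0 + 1·1 = 1741636643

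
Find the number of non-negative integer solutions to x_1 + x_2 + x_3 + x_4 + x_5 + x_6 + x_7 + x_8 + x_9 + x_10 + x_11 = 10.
C(10+11-1, 11-1) = C(20, 10) = 184756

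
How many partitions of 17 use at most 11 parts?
By conjugation, equals partitions of 17 into parts ≤ 11. Let r_j(i) = number of partitions of i into parts ≤ j, for i = 0..17. r_1(i) = 1 for all i; r_j(i) = r_{j-1}(i) + r_j(i-j). Rows j = 2..11: ≤2: 1 1 2 2 3 3 4 4 5 5 6 6 7 7 8 8 9 9; ≤3: 1 1 2 3 4 5 7 8 10 12 14 16 19 21 24 27 30 33; ≤4: 1 1 2 3 5 6 9 11 15 18 23 27 34 39 47 54 64 72; ≤5: 1 1 2 3 5 7 10 13 18 23 30 37 47 57 70 84 101 119; ≤6: 1 1 2 3 5 7 11 14 20 26 35 44 58 71 90 110 136 163; ≤7: 1 1 2 3 5 7 11 15 21 28 38 49 65 82 105 131 164 201; ≤8: 1 1 2 3 5 7 11 15 22 29 40 52 70 89 116 146 186 230; ≤9: 1 1 2 3 5 7 11 15 22 30 41 54 73 94 123 157 201 252; ≤10: 1 1 2 3 5 7 11 15 22 30 42 55 75 97 128 164 212 267; ≤11: 1 1 2 3 5 7 11 15 22 30 42 56 76 99 131 169 219 278. r_11(17) = 278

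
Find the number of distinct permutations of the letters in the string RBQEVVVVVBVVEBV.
15! / (3! × 1! × 2! × 1! × 8!) = 2702700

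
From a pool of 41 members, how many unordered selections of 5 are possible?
C(41,5) = 41!/(5!×36!) = 749398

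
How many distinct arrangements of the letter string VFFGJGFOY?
9! / (2! × 3! × 1! × 1! × 1! × 1!) = 30240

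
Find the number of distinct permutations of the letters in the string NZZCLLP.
7! / (2! × 1! × 1! × 1! × 2!) = 1260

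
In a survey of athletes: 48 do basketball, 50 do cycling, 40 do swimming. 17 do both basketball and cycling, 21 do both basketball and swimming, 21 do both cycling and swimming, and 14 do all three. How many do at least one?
|A∪B∪C| = 48+50+40-17-21-21+14 = 93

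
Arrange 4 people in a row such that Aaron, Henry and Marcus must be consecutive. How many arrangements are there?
Treat the 3 as one block: (4-3+1)! × 3! = 2 × 6 = 12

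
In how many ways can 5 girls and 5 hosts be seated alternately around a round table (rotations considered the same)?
Fix one of the girls: (5-1)! ways for the remaining girls, × 5! ways for the hosts = 24 × 120 = 2880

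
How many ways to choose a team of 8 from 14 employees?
C(14,8) = 14!/(8!×6!) = 3003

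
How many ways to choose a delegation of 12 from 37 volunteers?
C(37,12) = 37!/(12!×25!) = 1852482996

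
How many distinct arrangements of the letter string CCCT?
4! / (3! × 1!) = 4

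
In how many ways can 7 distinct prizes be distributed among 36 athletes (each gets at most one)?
P(36,7) = 36!/(36-7)! = 42072307200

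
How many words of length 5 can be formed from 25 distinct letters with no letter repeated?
P(25,5) = 25!/(25-5)! = 6375600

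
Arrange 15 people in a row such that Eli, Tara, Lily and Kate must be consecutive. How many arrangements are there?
Treat the 4 as one block: (15-4+1)! × 4! = 479001600 × 24 = 11496038400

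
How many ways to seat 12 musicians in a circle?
Circular: fix one position, arrange the rest. (12-1)! = 39916800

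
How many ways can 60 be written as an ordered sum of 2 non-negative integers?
C(60+2-1, 2-1) = C(61, 1) = 61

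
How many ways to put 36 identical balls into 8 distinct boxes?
C(36+8-1, 8-1) = C(43, 7) = 32224114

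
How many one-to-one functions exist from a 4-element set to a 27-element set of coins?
P(27,4) = 27!/(27-4)! = 421200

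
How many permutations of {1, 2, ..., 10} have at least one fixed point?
Complement of the derangements. !10 = Σ_{j=0}^{10} (-1)^j·10!/j! = 3628800 - 3628800 + 1814400 - 604800 + 151200 - 30240 + 5040 - 720 + 90 - 10 + 1 = 1334961. 10! - !10 = 3628800 - 1334961 = 2293839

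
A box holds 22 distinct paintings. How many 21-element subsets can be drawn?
C(22,21) = 22!/(21!×1!) = 22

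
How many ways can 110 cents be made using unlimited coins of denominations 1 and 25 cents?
Coefficient of x^110 in 1/(1-x^1) · 1/(1-x^25). Use j coins of 25 for j = 0..⌊110/25⌋ = 4, the rest in 1s: 4 + 1 = 5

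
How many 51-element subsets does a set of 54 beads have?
C(54,51) = 54!/(51!×3!) = 24804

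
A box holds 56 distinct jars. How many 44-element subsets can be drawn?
C(56,44) = 56!/(44!×12!) = 558383307300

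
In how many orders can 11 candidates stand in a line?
11! = 39916800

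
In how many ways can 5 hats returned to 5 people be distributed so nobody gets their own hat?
!5 = Σ_{j=0}^{5} (-1)^j·5!/j! = 120 - 120 + 60 - 20 + 5 - 1 = 44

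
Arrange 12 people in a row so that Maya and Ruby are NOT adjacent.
Total - adjacent = 12! - (12-1)!×2 = 479001600 - 79833600 = 399168000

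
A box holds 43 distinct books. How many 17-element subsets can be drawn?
C(43,17) = 43!/(17!×26!) = 421171648758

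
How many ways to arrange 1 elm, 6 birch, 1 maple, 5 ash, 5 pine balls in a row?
18! / (1! × 6! × 1! × 5! × 5!) = 617512896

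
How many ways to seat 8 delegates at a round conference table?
Circular: fix one position, arrange the rest. (8-1)! = 5040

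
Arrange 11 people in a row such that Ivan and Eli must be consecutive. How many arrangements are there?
Treat the 2 as one block: (11-2+1)! × 2! = 3628800 × 2 = 7257600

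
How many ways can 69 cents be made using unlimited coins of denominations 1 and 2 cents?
Coefficient of x^69 in 1/(1-x^1) · 1/(1-x^2). Use j coins of 2 for j = 0..⌊69/2⌋ = 34, the rest in 1s: 34 + 1 = 35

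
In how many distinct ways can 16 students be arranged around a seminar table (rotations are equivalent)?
Circular: fix one position, arrange the rest. (16-1)! = 1307674368000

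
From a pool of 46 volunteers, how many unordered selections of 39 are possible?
C(46,39) = 46!/(39!×7!) = 53524680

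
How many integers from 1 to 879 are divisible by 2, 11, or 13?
⌊879/2⌋+⌊879/11⌋+⌊879/13⌋ - ⌊879/22⌋-⌊879/26⌋-⌊879/143⌋ + ⌊879/286⌋ = 439+79+67 - 39-33-6 + 3 = 510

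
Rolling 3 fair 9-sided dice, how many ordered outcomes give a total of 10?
Coefficient of x^10 in (x + x² + ... + x^9)^3. By inclusion-exclusion on dice exceeding 9: Σ_j (-1)^j C(3,j)·C(10-1-9j, 2) = C(3,0)·C(9,2) = 1·36 = 36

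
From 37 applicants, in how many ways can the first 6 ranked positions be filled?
P(37,6) = 37!/(37-6)! = 1673844480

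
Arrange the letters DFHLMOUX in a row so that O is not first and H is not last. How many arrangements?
By inclusion-exclusion: 8! - 2×(8-1)! + (8-2)! = 40320 - 10080 + 720 = 30960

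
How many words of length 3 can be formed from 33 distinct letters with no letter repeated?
P(33,3) = 33!/(33-3)! = 32736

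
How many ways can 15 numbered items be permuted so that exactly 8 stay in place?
Choose the 8 fixed points C(15,8) = 6435, derange the rest: !7 = Σ_{j=0}^{7} (-1)^j·7!/j! = 5040 - 5040 + 2520 - 840 + 210 - 42 + 7 - 1 = 1854. Product = 6435 × 1854 = 11930490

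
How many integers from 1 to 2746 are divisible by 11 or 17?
⌊2746/11⌋ + ⌊2746/17⌋ - ⌊2746/187⌋ = 249 + 161 - 14 = 396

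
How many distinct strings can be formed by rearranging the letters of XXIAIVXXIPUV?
12! / (3! × 1! × 1! × 4! × 2! × 1!) = 1663200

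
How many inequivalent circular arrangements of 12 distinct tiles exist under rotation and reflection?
(12-1)!/2 = 39916800/2 = 19958400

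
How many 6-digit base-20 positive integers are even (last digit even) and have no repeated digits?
Last∈{0,2,4,6,8,10,12,14,16,18}. Last=0: 1395360. Last nonzero: 9×18×P(18,4) = 11897280. Total = 13292640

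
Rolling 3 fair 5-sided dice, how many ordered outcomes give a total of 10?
Coefficient of x^10 in (x + x² + ... + x^5)^3. By inclusion-exclusion on dice exceeding 5: Σ_j (-1)^j C(3,j)·C(10-1-5j, 2) = C(3,0)·C(9,2) - C(3,1)·C(4,2) = 1·36 - 3·6 = 18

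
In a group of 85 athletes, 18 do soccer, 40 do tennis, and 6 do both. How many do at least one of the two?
|A∪B| = |A| + |B| - |A∩B| = 18 + 40 - 6 = 52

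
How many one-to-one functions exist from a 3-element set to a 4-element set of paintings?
P(4,3) = 4!/(4-3)! = 24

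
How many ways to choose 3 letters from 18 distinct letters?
C(18,3) = 18!/(3!×15!) = 816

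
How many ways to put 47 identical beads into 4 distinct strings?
C(47+4-1, 4-1) = C(50, 3) = 19600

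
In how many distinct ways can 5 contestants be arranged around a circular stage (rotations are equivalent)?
Circular: fix one position, arrange the rest. (5-1)! = 24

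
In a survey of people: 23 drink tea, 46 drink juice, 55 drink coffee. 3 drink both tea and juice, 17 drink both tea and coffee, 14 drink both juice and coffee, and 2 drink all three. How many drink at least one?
|A∪B∪C| = 23+46+55-3-17-14+2 = 92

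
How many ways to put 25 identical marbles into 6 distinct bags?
C(25+6-1, 6-1) = C(30, 5) = 142506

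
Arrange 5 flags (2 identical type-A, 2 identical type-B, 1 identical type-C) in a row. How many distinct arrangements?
5! / (2! × 2! × 1!) = 30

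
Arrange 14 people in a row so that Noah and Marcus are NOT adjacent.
Total - adjacent = 14! - (14-1)!×2 = 87178291200 - 12454041600 = 74724249600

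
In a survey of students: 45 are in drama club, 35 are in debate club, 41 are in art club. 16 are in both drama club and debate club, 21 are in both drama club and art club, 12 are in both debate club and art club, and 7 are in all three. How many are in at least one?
|A∪B∪C| = 45+35+41-16-21-12+7 = 79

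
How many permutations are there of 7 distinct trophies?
7! = 5040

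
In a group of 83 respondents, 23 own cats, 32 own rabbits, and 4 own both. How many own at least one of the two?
|A∪B| = |A| + |B| - |A∩B| = 23 + 32 - 4 = 51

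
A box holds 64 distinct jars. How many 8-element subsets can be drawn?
C(64,8) = 64!/(8!×56!) = 4426165368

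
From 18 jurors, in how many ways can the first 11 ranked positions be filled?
P(18,11) = 18!/(18-11)! = 1270312243200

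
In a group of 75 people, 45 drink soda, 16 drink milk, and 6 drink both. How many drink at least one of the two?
|A∪B| = |A| + |B| - |A∩B| = 45 + 16 - 6 = 55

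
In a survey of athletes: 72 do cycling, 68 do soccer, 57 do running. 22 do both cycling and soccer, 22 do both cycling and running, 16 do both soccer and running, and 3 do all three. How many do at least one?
|A∪B∪C| = 72+68+57-22-22-16+3 = 140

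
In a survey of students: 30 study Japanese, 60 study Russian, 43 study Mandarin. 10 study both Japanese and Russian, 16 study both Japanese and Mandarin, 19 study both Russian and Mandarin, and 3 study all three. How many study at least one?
|A∪B∪C| = 30+60+43-10-16-19+3 = 91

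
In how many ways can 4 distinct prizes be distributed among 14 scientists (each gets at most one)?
P(14,4) = 14!/(14-4)! = 24024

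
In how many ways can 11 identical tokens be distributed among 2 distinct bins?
C(11+2-1, 2-1) = C(12, 1) = 12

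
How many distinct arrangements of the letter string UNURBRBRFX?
10! / (1! × 1! × 2! × 3! × 1! × 2!) = 151200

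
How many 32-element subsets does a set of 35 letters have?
C(35,32) = 35!/(32!×3!) = 6545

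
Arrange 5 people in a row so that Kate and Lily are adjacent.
Treat as block: (5-1)! × 2! = 24 × 2 = 48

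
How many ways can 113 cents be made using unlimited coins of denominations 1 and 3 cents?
Coefficient of x^113 in 1/(1-x^1) · 1/(1-x^3). Use j coins of 3 for j = 0..⌊113/3⌋ = 37, the rest in 1s: 37 + 1 = 38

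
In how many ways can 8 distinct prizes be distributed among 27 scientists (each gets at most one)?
P(27,8) = 27!/(27-8)! = 89513424000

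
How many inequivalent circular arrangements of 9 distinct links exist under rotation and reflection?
(9-1)!/2 = 40320/2 = 20160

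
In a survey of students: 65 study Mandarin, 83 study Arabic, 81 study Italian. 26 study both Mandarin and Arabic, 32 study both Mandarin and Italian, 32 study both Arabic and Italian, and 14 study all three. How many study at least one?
|A∪B∪C| = 65+83+81-26-32-32+14 = 153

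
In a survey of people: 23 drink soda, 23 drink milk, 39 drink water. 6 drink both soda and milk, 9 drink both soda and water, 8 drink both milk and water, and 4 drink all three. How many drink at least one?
|A∪B∪C| = 23+23+39-6-9-8+4 = 66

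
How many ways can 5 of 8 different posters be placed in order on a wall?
P(8,5) = 8!/(8-5)! = 6720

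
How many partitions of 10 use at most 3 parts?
By conjugation, equals partitions of 10 into parts ≤ 3. Let r_j(i) = number of partitions of i into parts ≤ j, for i = 0..10. r_1(i) = 1 for all i; r_j(i) = r_{j-1}(i) + r_j(i-j). Rows j = 2..3: ≤2: 1 1 2 2 3 3 4 4 5 5 6; ≤3: 1 1 2 3 4 5 7 8 10 12 14. r_3(10) = 14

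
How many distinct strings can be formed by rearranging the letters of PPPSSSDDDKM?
11! / (3! × 1! × 3! × 3! × 1!) = 184800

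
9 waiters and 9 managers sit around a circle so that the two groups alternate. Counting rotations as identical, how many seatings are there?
Fix one of the waiters: (9-1)! ways for the remaining waiters, × 9! ways for the managers = 40320 × 362880 = 14631321600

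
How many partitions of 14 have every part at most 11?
Let r_j(i) = number of partitions of i into parts ≤ j, for i = 0..14. r_1(i) = 1 for all i; r_j(i) = r_{j-1}(i) + r_j(i-j). Rows j = 2..11: ≤2: 1 1 2 2 3 3 4 4 5 5 6 6 7 7 8; ≤3: 1 1 2 3 4 5 7 8 10 12 14 16 19 21 24; ≤4: 1 1 2 3 5 6 9 11 15 18 23 27 34 39 47; ≤5: 1 1 2 3 5 7 10 13 18 23 30 37 47 57 70; ≤6: 1 1 2 3 5 7 11 14 20 26 35 44 58 71 90; ≤7: 1 1 2 3 5 7 11 15 21 28 38 49 65 82 105; ≤8: 1 1 2 3 5 7 11 15 22 29 40 52 70 89 116; ≤9: 1 1 2 3 5 7 11 15 22 30 41 54 73 94 123; ≤10: 1 1 2 3 5 7 11 15 22 30 42 55 75 97 128; ≤11: 1 1 2 3 5 7 11 15 22 30 42 56 76 99 131. r_11(14) = 131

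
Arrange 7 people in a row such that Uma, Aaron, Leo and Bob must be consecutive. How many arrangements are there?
Treat the 4 as one block: (7-4+1)! × 4! = 24 × 24 = 576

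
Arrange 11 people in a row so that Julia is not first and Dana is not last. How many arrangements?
By inclusion-exclusion: 11! - 2×(11-1)! + (11-2)! = 39916800 - 7257600 + 362880 = 33022080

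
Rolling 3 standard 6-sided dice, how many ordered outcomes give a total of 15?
Coefficient of x^15 in (x + x² + ... + x^6)^3. By inclusion-exclusion on dice exceeding 6: Σ_j (-1)^j C(3,j)·C(15-1-6j, 2) = C(3,0)·C(14,2) - C(3,1)·C(8,2) + C(3,2)·C(2,2) = 1·91 - 3·28 + 3·1 = 10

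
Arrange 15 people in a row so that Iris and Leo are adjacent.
Treat as block: (15-1)! × 2! = 87178291200 × 2 = 174356582400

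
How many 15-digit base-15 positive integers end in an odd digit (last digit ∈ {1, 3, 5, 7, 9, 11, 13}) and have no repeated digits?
Last∈{1,3,5,7,9,11,13}. Last=0: 0. Last nonzero: 7×13×P(13,13) = 566658892800. Total = 566658892800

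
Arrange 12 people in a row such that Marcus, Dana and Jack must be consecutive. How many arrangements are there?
Treat the 3 as one block: (12-3+1)! × 3! = 3628800 × 6 = 21772800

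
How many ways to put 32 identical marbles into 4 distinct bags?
C(32+4-1, 4-1) = C(35, 3) = 6545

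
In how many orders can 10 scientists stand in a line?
10! = 3628800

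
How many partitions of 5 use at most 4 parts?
By conjugation, equals partitions of 5 into parts ≤ 4. Let r_j(i) = number of partitions of i into parts ≤ j, for i = 0..5. r_1(i) = 1 for all i; r_j(i) = r_{j-1}(i) + r_j(i-j). Rows j = 2..4: ≤2: 1 1 2 2 3 3; ≤3: 1 1 2 3 4 5; ≤4: 1 1 2 3 5 6. r_4(5) = 6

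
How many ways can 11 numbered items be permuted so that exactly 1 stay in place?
Choose the 1 fixed point C(11,1) = 11, derange the rest: !10 = Σ_{j=0}^{10} (-1)^j·10!/j! = 3628800 - 3628800 + 1814400 - 604800 + 151200 - 30240 + 5040 - 720 + 90 - 10 + 1 = 1334961. Product = 11 × 1334961 = 14684571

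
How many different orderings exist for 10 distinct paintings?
10! = 3628800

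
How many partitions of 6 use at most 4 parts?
By conjugation, equals partitions of 6 into parts ≤ 4. Let r_j(i) = number of partitions of i into parts ≤ j, for i = 0..6. r_1(i) = 1 for all i; r_j(i) = r_{j-1}(i) + r_j(i-j). Rows j = 2..4: ≤2: 1 1 2 2 3 3 4; ≤3: 1 1 2 3 4 5 7; ≤4: 1 1 2 3 5 6 9. r_4(6) = 9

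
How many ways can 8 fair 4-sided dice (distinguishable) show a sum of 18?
Coefficient of x^18 in (x + x² + ... + x^4)^8. By inclusion-exclusion on dice exceeding 4: Σ_j (-1)^j C(8,j)·C(18-1-4j, 7) = C(8,0)·C(17,7) - C(8,1)·C(13,7) + C(8,2)·C(9,7) = 1·19448 - 8·1716 + 28·36 = 6728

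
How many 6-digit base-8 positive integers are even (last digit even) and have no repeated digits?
Last∈{0,2,4,6}. Last=0: 2520. Last nonzero: 3×6×P(6,4) = 6480. Total = 9000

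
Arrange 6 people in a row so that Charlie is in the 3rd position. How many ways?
Fix one position: (6-1)! = 120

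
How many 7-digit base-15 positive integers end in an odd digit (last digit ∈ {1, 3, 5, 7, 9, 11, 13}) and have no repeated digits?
Last∈{1,3,5,7,9,11,13}. Last=0: 0. Last nonzero: 7×13×P(13,5) = 14054040. Total = 14054040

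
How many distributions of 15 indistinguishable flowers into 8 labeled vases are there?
C(15+8-1, 8-1) = C(22, 7) = 170544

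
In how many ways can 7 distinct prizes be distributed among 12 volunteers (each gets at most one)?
P(12,7) = 12!/(12-7)! = 3991680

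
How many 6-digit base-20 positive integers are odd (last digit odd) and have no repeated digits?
Last∈{1,3,5,7,9,11,13,15,17,19}. Last=0: 0. Last nonzero: 10×18×P(18,4) = 13219200. Total = 13219200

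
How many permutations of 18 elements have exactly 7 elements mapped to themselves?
Choose the 7 fixed points C(18,7) = 31824, derange the rest: !11 = Σ_{j=0}^{11} (-1)^j·11!/j! = 39916800 - 39916800 + 19958400 - 6652800 + 1663200 - 332640 + 55440 - 7920 + 990 - 110 + 11 - 1 = 14684570. Product = 31824 × 14684570 = 467321755680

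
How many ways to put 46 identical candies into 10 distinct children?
C(46+10-1, 10-1) = C(55, 9) = 6358402050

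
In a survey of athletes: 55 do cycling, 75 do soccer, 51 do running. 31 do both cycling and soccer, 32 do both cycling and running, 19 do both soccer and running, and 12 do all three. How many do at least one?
|A∪B∪C| = 55+75+51-31-32-19+12 = 111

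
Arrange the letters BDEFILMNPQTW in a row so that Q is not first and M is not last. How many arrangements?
By inclusion-exclusion: 12! - 2×(12-1)! + (12-2)! = 479001600 - 79833600 + 3628800 = 402796800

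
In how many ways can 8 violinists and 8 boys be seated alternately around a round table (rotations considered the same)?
Fix one of the violinists: (8-1)! ways for the remaining violinists, × 8! ways for the boys = 5040 × 40320 = 203212800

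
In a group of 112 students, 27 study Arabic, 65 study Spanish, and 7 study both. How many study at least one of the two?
|A∪B| = |A| + |B| - |A∩B| = 27 + 65 - 7 = 85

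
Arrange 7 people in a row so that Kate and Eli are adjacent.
Treat as block: (7-1)! × 2! = 720 × 2 = 1440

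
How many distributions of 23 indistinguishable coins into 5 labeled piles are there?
C(23+5-1, 5-1) = C(27, 4) = 17550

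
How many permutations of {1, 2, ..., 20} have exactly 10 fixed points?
Choose the 10 fixed points C(20,10) = 184756, derange the rest: !10 = Σ_{j=0}^{10} (-1)^j·10!/j! = 3628800 - 3628800 + 1814400 - 604800 + 151200 - 30240 + 5040 - 720 + 90 - 10 + 1 = 1334961. Product = 184756 × 1334961 = 246642054516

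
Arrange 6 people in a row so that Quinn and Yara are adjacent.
Treat as block: (6-1)! × 2! = 120 × 2 = 240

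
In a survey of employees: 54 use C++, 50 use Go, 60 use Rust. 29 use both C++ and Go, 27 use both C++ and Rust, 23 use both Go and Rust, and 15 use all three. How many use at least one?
|A∪B∪C| = 54+50+60-29-27-23+15 = 100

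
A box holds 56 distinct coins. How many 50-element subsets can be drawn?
C(56,50) = 56!/(50!×6!) = 32468436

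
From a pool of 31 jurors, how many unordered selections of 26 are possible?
C(31,26) = 31!/(26!×5!) = 169911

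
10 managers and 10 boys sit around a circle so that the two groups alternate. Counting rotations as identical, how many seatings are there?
Fix one of the managers: (10-1)! ways for the remaining managers, × 10! ways for the boys = 362880 × 3628800 = 1316818944000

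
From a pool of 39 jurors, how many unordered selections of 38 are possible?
C(39,38) = 39!/(38!×1!) = 39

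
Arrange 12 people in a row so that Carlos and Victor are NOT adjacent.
Total - adjacent = 12! - (12-1)!×2 = 479001600 - 79833600 = 399168000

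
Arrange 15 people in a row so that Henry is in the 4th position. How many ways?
Fix one position: (15-1)! = 87178291200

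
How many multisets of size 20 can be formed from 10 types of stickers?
C(20+10-1, 10-1) = C(29, 9) = 10015005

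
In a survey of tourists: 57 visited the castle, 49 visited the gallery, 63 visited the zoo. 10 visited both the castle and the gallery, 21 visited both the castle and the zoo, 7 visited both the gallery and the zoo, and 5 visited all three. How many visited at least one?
|A∪B∪C| = 57+49+63-10-21-7+5 = 136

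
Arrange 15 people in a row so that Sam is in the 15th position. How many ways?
Fix one position: (15-1)! = 87178291200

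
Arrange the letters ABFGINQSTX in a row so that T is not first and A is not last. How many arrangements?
By inclusion-exclusion: 10! - 2×(10-1)! + (10-2)! = 3628800 - 725760 + 40320 = 2943360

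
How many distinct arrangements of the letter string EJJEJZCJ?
8! / (1! × 4! × 1! × 2!) = 840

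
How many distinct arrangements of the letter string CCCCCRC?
7! / (6! × 1!) = 7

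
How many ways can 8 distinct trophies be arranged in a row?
8! = 40320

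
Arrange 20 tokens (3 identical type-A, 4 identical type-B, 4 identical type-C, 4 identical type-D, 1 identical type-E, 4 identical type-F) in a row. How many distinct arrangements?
20! / (3! × 4! × 4! × 4! × 1! × 4!) = 1222160940000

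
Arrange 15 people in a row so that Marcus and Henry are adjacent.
Treat as block: (15-1)! × 2! = 87178291200 × 2 = 174356582400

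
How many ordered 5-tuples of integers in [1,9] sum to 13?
Coefficient of x^13 in (x + x² + ... + x^9)^5. By inclusion-exclusion on dice exceeding 9: Σ_j (-1)^j C(5,j)·C(13-1-9j, 4) = C(5,0)·C(12,4) = 1·495 = 495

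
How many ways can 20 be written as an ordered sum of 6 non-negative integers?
C(20+6-1, 6-1) = C(25, 5) = 53130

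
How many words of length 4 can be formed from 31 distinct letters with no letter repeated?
P(31,4) = 31!/(31-4)! = 755160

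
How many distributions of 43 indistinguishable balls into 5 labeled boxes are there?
C(43+5-1, 5-1) = C(47, 4) = 178365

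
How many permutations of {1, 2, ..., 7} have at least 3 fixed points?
Exactly j fixed points: C(7,j)·!(7-j); sum over j ≥ 3 (derangement numbers via !m = (m-1)·(!(m-1) + !(m-2)): !0..!4 = 1, 0, 1, 2, 9). Σ_{j=3}^{7} C(7,j)·!(7-j) = C(7,3)·!4 + C(7,4)·!3 + C(7,5)·!2 + C(7,6)·!1 + C(7,7)·!0 = 35·9 + 35·2 + 21·1 + 7·0 + 1·1 = 407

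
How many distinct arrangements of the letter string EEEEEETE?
8! / (7! × 1!) = 8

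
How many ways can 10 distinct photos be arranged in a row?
10! = 3628800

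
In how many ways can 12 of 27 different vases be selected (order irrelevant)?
C(27,12) = 27!/(12!×15!) = 17383860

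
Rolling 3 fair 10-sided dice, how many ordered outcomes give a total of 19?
Coefficient of x^19 in (x + x² + ... + x^10)^3. By inclusion-exclusion on dice exceeding 10: Σ_j (-1)^j C(3,j)·C(19-1-10j, 2) = C(3,0)·C(18,2) - C(3,1)·C(8,2) = 1·153 - 3·28 = 69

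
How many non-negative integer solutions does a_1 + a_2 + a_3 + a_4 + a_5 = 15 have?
C(15+5-1, 5-1) = C(19, 4) = 3876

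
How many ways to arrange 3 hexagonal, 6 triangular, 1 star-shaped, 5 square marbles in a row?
15! / (3! × 6! × 1! × 5!) = 2522520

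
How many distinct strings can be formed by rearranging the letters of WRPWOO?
6! / (1! × 2! × 1! × 2!) = 180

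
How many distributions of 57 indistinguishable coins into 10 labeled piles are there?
C(57+10-1, 10-1) = C(66, 9) = 37014131440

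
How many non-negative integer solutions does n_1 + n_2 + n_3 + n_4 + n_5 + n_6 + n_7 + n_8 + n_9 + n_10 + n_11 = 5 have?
C(5+11-1, 11-1) = C(15, 10) = 3003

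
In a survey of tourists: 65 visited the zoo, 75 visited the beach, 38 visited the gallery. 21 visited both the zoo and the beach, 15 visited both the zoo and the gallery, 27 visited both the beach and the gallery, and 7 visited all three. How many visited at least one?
|A∪B∪C| = 65+75+38-21-15-27+7 = 122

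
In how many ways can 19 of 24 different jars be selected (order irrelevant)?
C(24,19) = 24!/(19!×5!) = 42504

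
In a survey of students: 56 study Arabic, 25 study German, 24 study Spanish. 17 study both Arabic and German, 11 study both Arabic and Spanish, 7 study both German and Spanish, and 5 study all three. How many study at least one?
|A∪B∪C| = 56+25+24-17-11-7+5 = 75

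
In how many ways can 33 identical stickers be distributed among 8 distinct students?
C(33+8-1, 8-1) = C(40, 7) = 18643560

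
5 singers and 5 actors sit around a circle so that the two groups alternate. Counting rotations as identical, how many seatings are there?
Fix one of the singers: (5-1)! ways for the remaining singers, × 5! ways for the actors = 24 × 120 = 2880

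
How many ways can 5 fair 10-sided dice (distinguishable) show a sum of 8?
Coefficient of x^8 in (x + x² + ... + x^10)^5. By inclusion-exclusion on dice exceeding 10: Σ_j (-1)^j C(5,j)·C(8-1-10j, 4) = C(5,0)·C(7,4) = 1·35 = 35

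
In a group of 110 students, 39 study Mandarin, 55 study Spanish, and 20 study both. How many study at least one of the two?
|A∪B| = |A| + |B| - |A∩B| = 39 + 55 - 20 = 74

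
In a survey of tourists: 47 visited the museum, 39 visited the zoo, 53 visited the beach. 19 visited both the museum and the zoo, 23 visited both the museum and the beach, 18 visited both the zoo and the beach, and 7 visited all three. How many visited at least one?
|A∪B∪C| = 47+39+53-19-23-18+7 = 86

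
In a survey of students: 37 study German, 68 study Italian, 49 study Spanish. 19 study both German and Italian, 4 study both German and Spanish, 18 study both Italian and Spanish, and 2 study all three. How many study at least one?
|A∪B∪C| = 37+68+49-19-4-18+2 = 115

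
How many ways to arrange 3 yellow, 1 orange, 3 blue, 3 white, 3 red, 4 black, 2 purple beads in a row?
19! / (3! × 1! × 3! × 3! × 3! × 4! × 2!) = 1955457504000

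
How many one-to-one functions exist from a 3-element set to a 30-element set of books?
P(30,3) = 30!/(30-3)! = 24360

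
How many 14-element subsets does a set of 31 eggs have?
C(31,14) = 31!/(14!×17!) = 265182525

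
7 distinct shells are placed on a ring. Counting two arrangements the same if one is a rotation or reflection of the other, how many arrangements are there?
(7-1)!/2 = 720/2 = 360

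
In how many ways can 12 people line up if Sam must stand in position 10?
Fix one position: (12-1)! = 39916800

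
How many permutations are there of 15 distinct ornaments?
15! = 1307674368000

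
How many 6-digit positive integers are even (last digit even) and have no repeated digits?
Last∈{0,2,4,6,8}. Last=0: 15120. Last nonzero: 4×8×P(8,4) = 53760. Total = 68880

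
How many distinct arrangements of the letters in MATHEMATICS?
11! / (2! × 2! × 2! × 1! × 1! × 1! × 1! × 1!) = 4989600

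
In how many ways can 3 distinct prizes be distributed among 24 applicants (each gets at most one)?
P(24,3) = 24!/(24-3)! = 12144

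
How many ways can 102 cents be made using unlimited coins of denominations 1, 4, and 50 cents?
Coefficient of x^102 in 1/(1-x^1) · 1/(1-x^4) · 1/(1-x^50). Case on j = number of 50-cent coins (j = 0..2); remainder r = 102 - 50j is made from {1,4} in ⌊r/4⌋+1 ways. r = 102, 52, 2 → 26 + 14 + 1 = 41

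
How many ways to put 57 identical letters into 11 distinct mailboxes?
C(57+11-1, 11-1) = C(67, 10) = 247994680648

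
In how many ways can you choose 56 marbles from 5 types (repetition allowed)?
C(56+5-1, 5-1) = C(60, 4) = 487635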